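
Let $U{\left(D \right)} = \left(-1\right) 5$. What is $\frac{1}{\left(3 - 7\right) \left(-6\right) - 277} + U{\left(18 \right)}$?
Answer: $- \frac{1266}{253} \approx -5.004$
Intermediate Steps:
$U{\left(D \right)} = -5$
$\frac{1}{\left(3 - 7\right) \left(-6\right) - 277} + U{\left(18 \right)} = \frac{1}{\left(3 - 7\right) \left(-6\right) - 277} - 5 = \frac{1}{\left(-4\right) \left(-6\right) - 277} - 5 = \frac{1}{24 - 277} - 5 = \frac{1}{-253} - 5 = - \frac{1}{253} - 5 = - \frac{1266}{253}$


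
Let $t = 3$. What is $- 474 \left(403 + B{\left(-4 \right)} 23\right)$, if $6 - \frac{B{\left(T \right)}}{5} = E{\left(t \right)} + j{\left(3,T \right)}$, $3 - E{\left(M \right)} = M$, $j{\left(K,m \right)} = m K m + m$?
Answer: $1880358$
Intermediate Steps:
$j{\left(K,m \right)} = m + K m^{2}$ ($j{\left(K,m \right)} = K m m + m = K m^{2} + m = m + K m^{2}$)
$E{\left(M \right)} = 3 - M$
$B{\left(T \right)} = 30 - 5 T \left(1 + 3 T\right)$ ($B{\left(T \right)} = 30 - 5 \left(\left(3 - 3\right) + T \left(1 + 3 T\right)\right) = 30 - 5 \left(0 + T \left(1 + 3 T\right)\right) = 30 - 5 T \left(1 + 3 T\right)$)
$- 474 \left(403 + B{\left(-4 \right)} 23\right) = - 474 \left(403 + \left(30 - - 20 \left(1 + 3 \left(-4\right)\right)\right) 23\right) = - 474 \left(403 + \left(30 - - 20 \left(1 - 12\right)\right) 23\right) = - 474 \left(403 + \left(30 - \left(-20\right) \left(-11\right)\right) 23\right) = - 474 \left(403 + \left(30 - 220\right) 23\right) = - 474 \left(403 - 4370\right) = \left(-474\right) \left(-3967\right) = 1880358$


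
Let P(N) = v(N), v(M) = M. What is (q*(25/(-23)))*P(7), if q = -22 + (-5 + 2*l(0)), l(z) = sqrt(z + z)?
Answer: 4725/23 ≈ 205.43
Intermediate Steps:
l(z) = sqrt(2)*sqrt(z) (l(z) = sqrt(2*z) = sqrt(2)*sqrt(z))
P(N) = N
q = -27 (q = -22 + (-5 + 2*(sqrt(2)*sqrt(0))) = -22 + (-5 + 2*(sqrt(2)*0)) = -22 + (-5 + 2*0) = -22 + (-5 + 0) = -22 - 5 = -27)
(q*(25/(-23)))*P(7) = -675/(-23)*7 = -675*(-1)/23*7 = -27*(-25/23)*7 = (675/23)*7 = 4725/23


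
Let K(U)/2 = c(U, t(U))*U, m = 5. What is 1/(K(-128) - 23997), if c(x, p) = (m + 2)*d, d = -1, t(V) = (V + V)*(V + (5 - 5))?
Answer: -1/22205 ≈ -4.5035e-5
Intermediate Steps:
t(V) = 2*V² (t(V) = (2*V)*(V + 0) = (2*V)*V = 2*V²)
c(x, p) = -7 (c(x, p) = (5 + 2)*(-1) = 7*(-1) = -7)
K(U) = -14*U (K(U) = 2*(-7*U) = -14*U)
1/(K(-128) - 23997) = 1/(-14*(-128) - 23997) = 1/(1792 - 23997) = 1/(-22205) = -1/22205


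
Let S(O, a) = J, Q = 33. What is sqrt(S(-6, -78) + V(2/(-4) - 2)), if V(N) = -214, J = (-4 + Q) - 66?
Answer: I*sqrt(251) ≈ 15.843*I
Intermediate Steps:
J = -37 (J = (-4 + 33) - 66 = 29 - 66 = -37)
S(O, a) = -37
sqrt(S(-6, -78) + V(2/(-4) - 2)) = sqrt(-37 - 214) = sqrt(-251) = I*sqrt(251)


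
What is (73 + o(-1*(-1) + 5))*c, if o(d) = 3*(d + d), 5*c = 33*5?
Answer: 3597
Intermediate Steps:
c = 33 (c = (33*5)/5 = (1/5)*165 = 33)
o(d) = 6*d (o(d) = 3*(2*d) = 6*d)
(73 + o(-1*(-1) + 5))*c = (73 + 6*(-1*(-1) + 5))*33 = (73 + 6*(1 + 5))*33 = (73 + 6*6)*33 = (73 + 36)*33 = 109*33 = 3597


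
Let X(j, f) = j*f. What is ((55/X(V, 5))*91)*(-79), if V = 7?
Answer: -11297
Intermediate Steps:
X(j, f) = f*j
((55/X(V, 5))*91)*(-79) = ((55/((5*7)))*91)*(-79) = ((55/35)*91)*(-79) = ((55*(1/35))*91)*(-79) = ((11/7)*91)*(-79) = 143*(-79) = -11297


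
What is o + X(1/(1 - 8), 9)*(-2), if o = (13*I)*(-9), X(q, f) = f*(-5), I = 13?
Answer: -1431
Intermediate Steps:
X(q, f) = -5*f
o = -1521 (o = (13*13)*(-9) = 169*(-9) = -1521)
o + X(1/(1 - 8), 9)*(-2) = -1521 - 5*9*(-2) = -1521 - 45*(-2) = -1521 + 90 = -1431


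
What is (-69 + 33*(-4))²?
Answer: 40401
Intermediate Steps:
(-69 + 33*(-4))² = (-69 - 132)² = (-201)² = 40401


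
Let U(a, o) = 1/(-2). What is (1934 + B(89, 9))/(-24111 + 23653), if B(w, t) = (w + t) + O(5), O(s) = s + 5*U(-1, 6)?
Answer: -4069/916 ≈ -4.4421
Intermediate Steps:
U(a, o) = -½
O(s) = -5/2 + s (O(s) = s + 5*(-½) = s - 5/2 = -5/2 + s)
B(w, t) = 5/2 + t + w (B(w, t) = (w + t) + (-5/2 + 5) = (t + w) + 5/2 = 5/2 + t + w)
(1934 + B(89, 9))/(-24111 + 23653) = (1934 + (5/2 + 9 + 89))/(-24111 + 23653) = (1934 + 201/2)/(-458) = (4069/2)*(-1/458) = -4069/916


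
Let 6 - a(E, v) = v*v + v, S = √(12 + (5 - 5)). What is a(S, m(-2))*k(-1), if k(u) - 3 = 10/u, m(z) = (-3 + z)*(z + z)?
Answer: 2898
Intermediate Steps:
m(z) = 2*z*(-3 + z) (m(z) = (-3 + z)*(2*z) = 2*z*(-3 + z))
k(u) = 3 + 10/u
S = 2*√3 (S = √(12 + 0) = √12 = 2*√3 ≈ 3.4641)
a(E, v) = 6 - v - v² (a(E, v) = 6 - (v*v + v) = 6 - (v² + v) = 6 - (v + v²) = 6 + (-v - v²) = 6 - v - v²)
a(S, m(-2))*k(-1) = (6 - 2*(-2)*(-3 - 2) - (2*(-2)*(-3 - 2))²)*(3 + 10/(-1)) = (6 - 2*(-2)*(-5) - (2*(-2)*(-5))²)*(3 + 10*(-1)) = (6 - 1*20 - 1*20²)*(3 - 10) = (6 - 20 - 1*400)*(-7) = (6 - 20 - 400)*(-7) = -414*(-7) = 2898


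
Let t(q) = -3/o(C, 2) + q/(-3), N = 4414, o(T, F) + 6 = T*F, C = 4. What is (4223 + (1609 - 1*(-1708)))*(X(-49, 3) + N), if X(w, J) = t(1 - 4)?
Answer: 33277790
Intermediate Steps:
o(T, F) = -6 + F*T (o(T, F) = -6 + T*F = -6 + F*T)
t(q) = -3/2 - q/3 (t(q) = -3/(-6 + 2*4) + q/(-3) = -3/(-6 + 8) + q*(-⅓) = -3/2 - q/3)
X(w, J) = -½ (X(w, J) = -3/2 - (1 - 4)/3 = -3/2 - ⅓*(-3) = -3/2 + 1 = -½)
(4223 + (1609 - 1*(-1708)))*(X(-49, 3) + N) = (4223 + (1609 - 1*(-1708)))*(-½ + 4414) = (4223 + (1609 + 1708))*(8827/2) = (4223 + 3317)*(8827/2) = 7540*(8827/2) = 33277790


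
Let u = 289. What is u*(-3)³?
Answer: -7803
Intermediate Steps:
u*(-3)³ = 289*(-3)³ = 289*(-27) = -7803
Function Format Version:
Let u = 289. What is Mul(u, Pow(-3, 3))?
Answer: -7803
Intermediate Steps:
Mul(u, Pow(-3, 3)) = Mul(289, Pow(-3, 3)) = Mul(289, -27) = -7803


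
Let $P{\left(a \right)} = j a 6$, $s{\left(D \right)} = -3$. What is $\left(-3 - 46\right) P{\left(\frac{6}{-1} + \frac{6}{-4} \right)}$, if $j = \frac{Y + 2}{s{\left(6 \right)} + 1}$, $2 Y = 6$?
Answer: $- \frac{11025}{2} \approx -5512.5$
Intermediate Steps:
$Y = 3$ ($Y = \frac{1}{2} \cdot 6 = 3$)
$j = - \frac{5}{2}$ ($j = \frac{3 + 2}{-3 + 1} = \frac{5}{-2} = 5 \left(- \frac{1}{2}\right) = - \frac{5}{2} \approx -2.5$)
$P{\left(a \right)} = - 15 a$ ($P{\left(a \right)} = - \frac{5 a}{2} \cdot 6 = - 15 a$)
$\left(-3 - 46\right) P{\left(\frac{6}{-1} + \frac{6}{-4} \right)} = \left(-3 - 46\right) \left(- 15 \left(\frac{6}{-1} + \frac{6}{-4}\right)\right) = - 49 \left(- 15 \left(6 \left(-1\right) + 6 \left(- \frac{1}{4}\right)\right)\right) = - 49 \left(- 15 \left(-6 - \frac{3}{2}\right)\right) = - 49 \left(\left(-15\right) \left(- \frac{15}{2}\right)\right) = \left(-49\right) \frac{225}{2} = - \frac{11025}{2}$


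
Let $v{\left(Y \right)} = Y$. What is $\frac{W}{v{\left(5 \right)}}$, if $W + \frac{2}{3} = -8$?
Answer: $- \frac{26}{15} \approx -1.7333$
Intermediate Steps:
$W = - \frac{26}{3}$ ($W = - \frac{2}{3} - 8 = - \frac{26}{3} \approx -8.6667$)
$\frac{W}{v{\left(5 \right)}} = - \frac{26}{3 \cdot 5} = \left(- \frac{26}{3}\right) \frac{1}{5} = - \frac{26}{15}$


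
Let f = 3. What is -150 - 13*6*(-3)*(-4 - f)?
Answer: -1788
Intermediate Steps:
-150 - 13*6*(-3)*(-4 - f) = -150 - 13*6*(-3)*(-4 - 1*3) = -150 - (-234)*(-4 - 3) = -150 - (-234)*(-7) = -150 - 13*126 = -150 - 1638 = -1788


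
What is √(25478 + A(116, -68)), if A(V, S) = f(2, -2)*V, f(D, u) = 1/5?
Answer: √637530/5 ≈ 159.69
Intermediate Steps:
f(D, u) = ⅕
A(V, S) = V/5
√(25478 + A(116, -68)) = √(25478 + (⅕)*116) = √(25478 + 116/5) = √(127506/5) = √637530/5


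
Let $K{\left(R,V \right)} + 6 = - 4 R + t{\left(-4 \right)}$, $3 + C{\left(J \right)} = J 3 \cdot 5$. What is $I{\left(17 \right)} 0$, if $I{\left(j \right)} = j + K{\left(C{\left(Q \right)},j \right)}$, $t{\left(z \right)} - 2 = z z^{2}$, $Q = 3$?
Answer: $0$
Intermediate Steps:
$t{\left(z \right)} = 2 + z^{3}$ ($t{\left(z \right)} = 2 + z z^{2} = 2 + z^{3}$)
$C{\left(J \right)} = -3 + 15 J$ ($C{\left(J \right)} = -3 + J 3 \cdot 5 = -3 + 3 J 5 = -3 + 15 J$)
$K{\left(R,V \right)} = -68 - 4 R$ ($K{\left(R,V \right)} = -6 - \left(-2 + 64 + 4 R\right) = -6 - \left(62 + 4 R\right) = -68 - 4 R$)
$I{\left(j \right)} = -236 + j$ ($I{\left(j \right)} = j - \left(68 + 4 \left(-3 + 15 \cdot 3\right)\right) = j - \left(68 + 4 \left(-3 + 45\right)\right) = j - 236 = -236 + j$)
$I{\left(17 \right)} 0 = \left(-236 + 17\right) 0 = \left(-219\right) 0 = 0$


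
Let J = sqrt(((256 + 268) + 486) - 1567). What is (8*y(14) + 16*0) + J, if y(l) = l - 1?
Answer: 104 + I*sqrt(557) ≈ 104.0 + 23.601*I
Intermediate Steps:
y(l) = -1 + l
J = I*sqrt(557) (J = sqrt((524 + 486) - 1567) = sqrt(1010 - 1567) = sqrt(-557) = I*sqrt(557) ≈ 23.601*I)
(8*y(14) + 16*0) + J = (8*(-1 + 14) + 16*0) + I*sqrt(557) = (8*13 + 0) + I*sqrt(557) = (104 + 0) + I*sqrt(557) = 104 + I*sqrt(557)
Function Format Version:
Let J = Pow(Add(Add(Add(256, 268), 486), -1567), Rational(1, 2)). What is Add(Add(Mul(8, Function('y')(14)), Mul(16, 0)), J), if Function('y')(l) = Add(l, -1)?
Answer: Add(104, Mul(I, Pow(557, Rational(1, 2)))) ≈ Add(104.00, Mul(23.601, I))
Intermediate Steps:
Function('y')(l) = Add(-1, l)
J = Mul(I, Pow(557, Rational(1, 2))) (J = Pow(Add(Add(524, 486), -1567), Rational(1, 2)) = Pow(Add(1010, -1567), Rational(1, 2)) = Pow(-557, Rational(1, 2)) = Mul(I, Pow(557, Rational(1, 2))) ≈ Mul(23.601, I))
Add(Add(Mul(8, Function('y')(14)), Mul(16, 0)), J) = Add(Add(Mul(8, Add(-1, 14)), Mul(16, 0)), Mul(I, Pow(557, Rational(1, 2)))) = Add(Add(Mul(8, 13), 0), Mul(I, Pow(557, Rational(1, 2)))) = Add(Add(104, 0), Mul(I, Pow(557, Rational(1, 2)))) = Add(104, Mul(I, Pow(557, Rational(1, 2))))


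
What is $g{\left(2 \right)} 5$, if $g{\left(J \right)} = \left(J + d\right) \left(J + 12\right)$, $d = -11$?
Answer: $-630$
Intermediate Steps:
$g{\left(J \right)} = \left(-11 + J\right) \left(12 + J\right)$ ($g{\left(J \right)} = \left(J - 11\right) \left(J + 12\right) = \left(-11 + J\right) \left(12 + J\right)$)
$g{\left(2 \right)} 5 = \left(-132 + 2 + 2^{2}\right) 5 = \left(-132 + 2 + 4\right) 5 = \left(-126\right) 5 = -630$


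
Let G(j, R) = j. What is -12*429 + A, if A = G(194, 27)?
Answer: -4954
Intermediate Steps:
A = 194
-12*429 + A = -12*429 + 194 = -5148 + 194 = -4954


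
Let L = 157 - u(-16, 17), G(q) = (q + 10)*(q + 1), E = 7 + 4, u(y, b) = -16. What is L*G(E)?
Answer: 43596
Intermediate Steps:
E = 11
G(q) = (1 + q)*(10 + q) (G(q) = (10 + q)*(1 + q) = (1 + q)*(10 + q))
L = 173 (L = 157 - 1*(-16) = 157 + 16 = 173)
L*G(E) = 173*(10 + 11**2 + 11*11) = 173*(10 + 121 + 121) = 173*252 = 43596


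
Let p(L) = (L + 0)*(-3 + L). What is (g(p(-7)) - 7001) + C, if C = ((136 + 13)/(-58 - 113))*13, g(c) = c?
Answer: -1187138/171 ≈ -6942.3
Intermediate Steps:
p(L) = L*(-3 + L)
C = -1937/171 (C = (149/(-171))*13 = (149*(-1/171))*13 = -149/171*13 = -1937/171 ≈ -11.327)
(g(p(-7)) - 7001) + C = (-7*(-3 - 7) - 7001) - 1937/171 = (-7*(-10) - 7001) - 1937/171 = (70 - 7001) - 1937/171 = -6931 - 1937/171 = -1187138/171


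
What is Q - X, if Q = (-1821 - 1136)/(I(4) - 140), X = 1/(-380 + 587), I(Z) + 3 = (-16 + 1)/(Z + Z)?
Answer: 4895633/239913 ≈ 20.406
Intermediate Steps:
I(Z) = -3 - 15/(2*Z) (I(Z) = -3 + (-16 + 1)/(Z + Z) = -3 - 15*1/(2*Z) = -3 - 15/(2*Z))
X = 1/207 ≈ 0.0048309
Q = 23656/1159 (Q = (-1821 - 1136)/((-3 - 15/2/4) - 140) = -2957/((-3 - 15/2*¼) - 140) = -2957/((-3 - 15/8) - 140) = -2957/(-39/8 - 140) = -2957/(-1159/8) = -2957*(-8/1159) = 23656/1159 ≈ 20.411)
Q - X = 23656/1159 - 1*1/207 = 23656/1159 - 1/207 = 4895633/239913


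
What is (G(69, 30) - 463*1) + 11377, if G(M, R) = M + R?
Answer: 11013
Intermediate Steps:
(G(69, 30) - 463*1) + 11377 = ((69 + 30) - 463*1) + 11377 = (99 - 463) + 11377 = -364 + 11377 = 11013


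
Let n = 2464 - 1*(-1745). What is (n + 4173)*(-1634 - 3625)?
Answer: -44080938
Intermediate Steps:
n = 4209 (n = 2464 + 1745 = 4209)
(n + 4173)*(-1634 - 3625) = (4209 + 4173)*(-1634 - 3625) = 8382*(-5259) = -44080938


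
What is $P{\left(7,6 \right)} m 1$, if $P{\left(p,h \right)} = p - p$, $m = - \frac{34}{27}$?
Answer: $0$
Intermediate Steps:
$m = - \frac{34}{27}$ ($m = \left(-34\right) \frac{1}{27} = - \frac{34}{27} \approx -1.2593$)
$P{\left(p,h \right)} = 0$
$P{\left(7,6 \right)} m 1 = 0 \left(- \frac{34}{27}\right) 1 = 0 \cdot 1 = 0$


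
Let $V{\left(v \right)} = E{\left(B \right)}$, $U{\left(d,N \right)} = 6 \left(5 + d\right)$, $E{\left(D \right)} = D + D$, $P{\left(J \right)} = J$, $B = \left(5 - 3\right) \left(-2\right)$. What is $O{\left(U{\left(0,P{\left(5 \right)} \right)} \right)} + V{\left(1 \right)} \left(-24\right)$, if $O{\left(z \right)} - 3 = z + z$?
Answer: $255$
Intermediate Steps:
$B = -4$ ($B = 2 \left(-2\right) = -4$)
$E{\left(D \right)} = 2 D$
$U{\left(d,N \right)} = 30 + 6 d$
$V{\left(v \right)} = -8$ ($V{\left(v \right)} = 2 \left(-4\right) = -8$)
$O{\left(z \right)} = 3 + 2 z$ ($O{\left(z \right)} = 3 + \left(z + z\right) = 3 + 2 z$)
$O{\left(U{\left(0,P{\left(5 \right)} \right)} \right)} + V{\left(1 \right)} \left(-24\right) = \left(3 + 2 \left(30 + 6 \cdot 0\right)\right) - -192 = \left(3 + 2 \left(30 + 0\right)\right) + 192 = \left(3 + 2 \cdot 30\right) + 192 = \left(3 + 60\right) + 192 = 63 + 192 = 255$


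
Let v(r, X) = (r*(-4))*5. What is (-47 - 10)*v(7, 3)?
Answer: 7980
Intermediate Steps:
v(r, X) = -20*r (v(r, X) = -4*r*5 = -20*r)
(-47 - 10)*v(7, 3) = (-47 - 10)*(-20*7) = -57*(-140) = 7980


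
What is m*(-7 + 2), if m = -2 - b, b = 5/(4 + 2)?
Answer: 85/6 ≈ 14.167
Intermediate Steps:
b = ⅚ (b = 5/6 = 5*(⅙) = ⅚ ≈ 0.83333)
m = -17/6 (m = -2 - 1*⅚ = -2 - ⅚ = -17/6 ≈ -2.8333)
m*(-7 + 2) = -17*(-7 + 2)/6 = -17/6*(-5) = 85/6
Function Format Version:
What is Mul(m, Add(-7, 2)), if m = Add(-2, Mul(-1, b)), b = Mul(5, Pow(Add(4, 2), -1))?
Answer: Rational(85, 6) ≈ 14.167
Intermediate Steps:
b = Rational(5, 6) (b = Mul(5, Pow(6, -1)) = Mul(5, Rational(1, 6)) = Rational(5, 6) ≈ 0.83333)
m = Rational(-17, 6) (m = Add(-2, Mul(-1, Rational(5, 6))) = Add(-2, Rational(-5, 6)) = Rational(-17, 6) ≈ -2.8333)
Mul(m, Add(-7, 2)) = Mul(Rational(-17, 6), Add(-7, 2)) = Mul(Rational(-17, 6), -5) = Rational(85, 6)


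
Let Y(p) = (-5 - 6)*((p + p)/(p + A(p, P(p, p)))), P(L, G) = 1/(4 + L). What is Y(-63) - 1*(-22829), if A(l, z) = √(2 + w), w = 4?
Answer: 30128003/1321 - 462*√6/1321 ≈ 22806.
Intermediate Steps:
A(l, z) = √6 (A(l, z) = √(2 + 4) = √6)
Y(p) = -22*p/(p + √6) (Y(p) = (-5 - 6)*((p + p)/(p + √6)) = -11*2*p/(p + √6) = -22*p/(p + √6))
Y(-63) - 1*(-22829) = -22*(-63)/(-63 + √6) - 1*(-22829) = 1386/(-63 + √6) + 22829 = 22829 + 1386/(-63 + √6)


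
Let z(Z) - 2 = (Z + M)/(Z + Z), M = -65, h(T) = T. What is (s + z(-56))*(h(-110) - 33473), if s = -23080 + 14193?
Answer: 33415051417/112 ≈ 2.9835e+8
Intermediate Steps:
s = -8887
z(Z) = 2 + (-65 + Z)/(2*Z) (z(Z) = 2 + (Z - 65)/(Z + Z) = 2 + (-65 + Z)/((2*Z)) = 2 + (-65 + Z)*(1/(2*Z)) = 2 + (-65 + Z)/(2*Z))
(s + z(-56))*(h(-110) - 33473) = (-8887 + (5/2)*(-13 - 56)/(-56))*(-110 - 33473) = (-8887 + (5/2)*(-1/56)*(-69))*(-33583) = (-8887 + 345/112)*(-33583) = -994999/112*(-33583) = 33415051417/112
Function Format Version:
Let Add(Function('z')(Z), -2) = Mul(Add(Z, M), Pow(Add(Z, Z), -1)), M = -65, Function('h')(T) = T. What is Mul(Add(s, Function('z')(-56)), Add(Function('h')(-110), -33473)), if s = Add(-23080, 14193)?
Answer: Rational(33415051417, 112) ≈ 2.9835e+8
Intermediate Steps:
s = -8887
Function('z')(Z) = Add(2, Mul(Rational(1, 2), Pow(Z, -1), Add(-65, Z))) (Function('z')(Z) = Add(2, Mul(Add(Z, -65), Pow(Add(Z, Z), -1))) = Add(2, Mul(Add(-65, Z), Pow(Mul(2, Z), -1))) = Add(2, Mul(Add(-65, Z), Mul(Rational(1, 2), Pow(Z, -1)))) = Add(2, Mul(Rational(1, 2), Pow(Z, -1), Add(-65, Z))))
Mul(Add(s, Function('z')(-56)), Add(Function('h')(-110), -33473)) = Mul(Add(-8887, Mul(Rational(5, 2), Pow(-56, -1), Add(-13, -56))), Add(-110, -33473)) = Mul(Add(-8887, Mul(Rational(5, 2), Rational(-1, 56), -69)), -33583) = Mul(Add(-8887, Rational(345, 112)), -33583) = Mul(Rational(-994999, 112), -33583) = Rational(33415051417, 112)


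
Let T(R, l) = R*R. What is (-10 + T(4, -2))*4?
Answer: 24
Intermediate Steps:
T(R, l) = R**2
(-10 + T(4, -2))*4 = (-10 + 4**2)*4 = (-10 + 16)*4 = 6*4 = 24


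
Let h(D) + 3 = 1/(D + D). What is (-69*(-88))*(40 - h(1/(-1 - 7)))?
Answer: 285384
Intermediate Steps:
h(D) = -3 + 1/(2*D) (h(D) = -3 + 1/(D + D) = -3 + 1/(2*D))
(-69*(-88))*(40 - h(1/(-1 - 7))) = (-69*(-88))*(40 - (-3 + 1/(2*(1/(-1 - 7))))) = 6072*(40 - (-3 + 1/(2*(1/(-8))))) = 6072*(40 - (-3 + 1/(2*(-1/8)))) = 6072*(40 - (-3 + (1/2)*(-8))) = 6072*(40 - (-3 - 4)) = 6072*(40 - 1*(-7)) = 6072*(40 + 7) = 6072*47 = 285384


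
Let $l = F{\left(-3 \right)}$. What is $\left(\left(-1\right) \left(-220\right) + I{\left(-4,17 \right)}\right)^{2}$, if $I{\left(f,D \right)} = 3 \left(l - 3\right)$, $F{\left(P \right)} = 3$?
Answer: $48400$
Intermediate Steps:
$l = 3$
$I{\left(f,D \right)} = 0$ ($I{\left(f,D \right)} = 3 \left(3 - 3\right) = 3 \cdot 0 = 0$)
$\left(\left(-1\right) \left(-220\right) + I{\left(-4,17 \right)}\right)^{2} = \left(\left(-1\right) \left(-220\right) + 0\right)^{2} = \left(220 + 0\right)^{2} = 220^{2} = 48400$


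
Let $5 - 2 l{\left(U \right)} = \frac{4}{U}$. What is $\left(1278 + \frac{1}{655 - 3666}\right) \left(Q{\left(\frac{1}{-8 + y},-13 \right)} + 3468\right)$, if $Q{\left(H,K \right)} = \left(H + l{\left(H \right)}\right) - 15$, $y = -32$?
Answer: $\frac{544188372883}{120440} \approx 4.5183 \cdot 10^{6}$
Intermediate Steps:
$l{\left(U \right)} = \frac{5}{2} - \frac{2}{U}$ ($l{\left(U \right)} = \frac{5}{2} - \frac{4 \frac{1}{U}}{2} = \frac{5}{2} - \frac{2}{U}$)
$Q{\left(H,K \right)} = - \frac{25}{2} + H - \frac{2}{H}$ ($Q{\left(H,K \right)} = \left(H + \left(\frac{5}{2} - \frac{2}{H}\right)\right) - 15 = \left(\frac{5}{2} + H - \frac{2}{H}\right) - 15 = - \frac{25}{2} + H - \frac{2}{H}$)
$\left(1278 + \frac{1}{655 - 3666}\right) \left(Q{\left(\frac{1}{-8 + y},-13 \right)} + 3468\right) = \left(1278 + \frac{1}{655 - 3666}\right) \left(\left(- \frac{25}{2} + \frac{1}{-8 - 32} - \frac{2}{\frac{1}{-8 - 32}}\right) + 3468\right) = \left(1278 + \frac{1}{-3011}\right) \left(\left(- \frac{25}{2} + \frac{1}{-40} - \frac{2}{\frac{1}{-40}}\right) + 3468\right) = \left(1278 - \frac{1}{3011}\right) \left(\left(- \frac{25}{2} - \frac{1}{40} - \frac{2}{- \frac{1}{40}}\right) + 3468\right) = \frac{3848057 \left(\left(- \frac{25}{2} - \frac{1}{40} - -80\right) + 3468\right)}{3011} = \frac{3848057 \left(\left(- \frac{25}{2} - \frac{1}{40} + 80\right) + 3468\right)}{3011} = \frac{3848057 \left(\frac{2699}{40} + 3468\right)}{3011} = \frac{3848057}{3011} \cdot \frac{141419}{40} = \frac{544188372883}{120440}$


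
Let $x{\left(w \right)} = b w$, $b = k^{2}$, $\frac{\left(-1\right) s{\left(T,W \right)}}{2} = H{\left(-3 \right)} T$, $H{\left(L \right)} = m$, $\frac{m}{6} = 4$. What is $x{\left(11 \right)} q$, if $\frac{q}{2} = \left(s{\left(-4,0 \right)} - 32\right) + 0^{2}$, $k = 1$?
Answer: $3520$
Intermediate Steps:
$m = 24$ ($m = 6 \cdot 4 = 24$)
$H{\left(L \right)} = 24$
$s{\left(T,W \right)} = - 48 T$ ($s{\left(T,W \right)} = - 2 \cdot 24 T = - 48 T$)
$b = 1$ ($b = 1^{2} = 1$)
$q = 320$ ($q = 2 \left(\left(\left(-48\right) \left(-4\right) - 32\right) + 0^{2}\right) = 2 \left(\left(192 - 32\right) + 0\right) = 2 \left(160 + 0\right) = 2 \cdot 160 = 320$)
$x{\left(w \right)} = w$ ($x{\left(w \right)} = 1 w = w$)
$x{\left(11 \right)} q = 11 \cdot 320 = 3520$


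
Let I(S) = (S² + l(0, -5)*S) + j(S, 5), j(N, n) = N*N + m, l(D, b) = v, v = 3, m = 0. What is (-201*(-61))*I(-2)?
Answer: 24522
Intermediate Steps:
l(D, b) = 3
j(N, n) = N² (j(N, n) = N*N + 0 = N² + 0 = N²)
I(S) = 2*S² + 3*S (I(S) = (S² + 3*S) + S² = 2*S² + 3*S)
(-201*(-61))*I(-2) = (-201*(-61))*(-2*(3 + 2*(-2))) = 12261*(-2*(3 - 4)) = 12261*(-2*(-1)) = 12261*2 = 24522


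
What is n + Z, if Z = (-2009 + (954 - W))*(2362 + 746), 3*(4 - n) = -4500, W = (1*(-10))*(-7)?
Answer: -3494996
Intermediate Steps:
W = 70 (W = -10*(-7) = 70)
n = 1504 (n = 4 - ⅓*(-4500) = 4 + 1500 = 1504)
Z = -3496500 (Z = (-2009 + (954 - 1*70))*(2362 + 746) = (-2009 + (954 - 70))*3108 = (-2009 + 884)*3108 = -1125*3108 = -3496500)
n + Z = 1504 - 3496500 = -3494996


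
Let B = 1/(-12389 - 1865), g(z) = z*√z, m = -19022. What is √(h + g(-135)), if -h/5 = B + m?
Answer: 3*√(2147124278670 - 9142943220*I*√15)/14254 ≈ 308.41 - 2.543*I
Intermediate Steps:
g(z) = z^(3/2)
B = -1/14254 (B = 1/(-14254) = -1/14254 ≈ -7.0156e-5)
h = 1355697945/14254 (h = -5*(-1/14254 - 19022) = -5*(-271139589/14254) = 1355697945/14254 ≈ 95110.)
√(h + g(-135)) = √(1355697945/14254 + (-135)^(3/2)) = √(1355697945/14254 - 405*I*√15)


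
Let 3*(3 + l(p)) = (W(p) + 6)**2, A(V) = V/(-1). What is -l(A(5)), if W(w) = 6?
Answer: -45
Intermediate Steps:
A(V) = -V (A(V) = V*(-1) = -V)
l(p) = 45 (l(p) = -3 + (6 + 6)**2/3 = -3 + (1/3)*12**2 = -3 + (1/3)*144 = -3 + 48 = 45)
-l(A(5)) = -1*45 = -45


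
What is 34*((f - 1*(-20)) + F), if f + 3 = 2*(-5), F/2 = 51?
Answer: 3706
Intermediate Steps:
F = 102 (F = 2*51 = 102)
f = -13 (f = -3 + 2*(-5) = -3 - 10 = -13)
34*((f - 1*(-20)) + F) = 34*((-13 - 1*(-20)) + 102) = 34*((-13 + 20) + 102) = 34*(7 + 102) = 34*109 = 3706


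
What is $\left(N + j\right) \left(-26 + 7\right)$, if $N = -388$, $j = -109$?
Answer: $9443$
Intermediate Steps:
$\left(N + j\right) \left(-26 + 7\right) = \left(-388 - 109\right) \left(-26 + 7\right) = \left(-497\right) \left(-19\right) = 9443$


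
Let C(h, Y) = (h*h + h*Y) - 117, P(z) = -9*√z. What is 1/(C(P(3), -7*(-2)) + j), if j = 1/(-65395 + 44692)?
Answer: -54005369631/13609363581323 - 54005390334*√3/13609363581323 ≈ -0.010841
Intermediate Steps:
j = -1/20703 (j = 1/(-20703) = -1/20703 ≈ -4.8302e-5)
C(h, Y) = -117 + h² + Y*h (C(h, Y) = (h² + Y*h) - 117 = -117 + h² + Y*h)
1/(C(P(3), -7*(-2)) + j) = 1/((-117 + (-9*√3)² + (-7*(-2))*(-9*√3)) - 1/20703) = 1/((-117 + 243 + 14*(-9*√3)) - 1/20703) = 1/((-117 + 243 - 126*√3) - 1/20703) = 1/((126 - 126*√3) - 1/20703) = 1/(2608577/20703 - 126*√3)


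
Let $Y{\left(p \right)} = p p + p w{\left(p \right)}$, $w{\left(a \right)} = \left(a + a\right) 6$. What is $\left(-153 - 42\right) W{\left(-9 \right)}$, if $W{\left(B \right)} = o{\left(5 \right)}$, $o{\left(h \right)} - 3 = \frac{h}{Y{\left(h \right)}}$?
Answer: $-588$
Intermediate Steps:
$w{\left(a \right)} = 12 a$ ($w{\left(a \right)} = 2 a 6 = 12 a$)
$Y{\left(p \right)} = 13 p^{2}$ ($Y{\left(p \right)} = p p + p 12 p = p^{2} + 12 p^{2} = 13 p^{2}$)
$o{\left(h \right)} = 3 + \frac{1}{13 h}$ ($o{\left(h \right)} = 3 + \frac{h}{13 h^{2}} = 3 + h \frac{1}{13 h^{2}} = 3 + \frac{1}{13 h}$)
$W{\left(B \right)} = \frac{196}{65}$ ($W{\left(B \right)} = 3 + \frac{1}{13 \cdot 5} = 3 + \frac{1}{13} \cdot \frac{1}{5} = 3 + \frac{1}{65} = \frac{196}{65}$)
$\left(-153 - 42\right) W{\left(-9 \right)} = \left(-153 - 42\right) \frac{196}{65} = \left(-195\right) \frac{196}{65} = -588$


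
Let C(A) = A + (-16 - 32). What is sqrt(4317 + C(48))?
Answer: sqrt(4317) ≈ 65.704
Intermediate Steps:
C(A) = -48 + A (C(A) = A - 48 = -48 + A)
sqrt(4317 + C(48)) = sqrt(4317 + (-48 + 48)) = sqrt(4317 + 0) = sqrt(4317)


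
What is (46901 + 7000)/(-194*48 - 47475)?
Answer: -17967/18929 ≈ -0.94918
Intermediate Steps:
(46901 + 7000)/(-194*48 - 47475) = 53901/(-9312 - 47475) = 53901/(-56787) = 53901*(-1/56787) = -17967/18929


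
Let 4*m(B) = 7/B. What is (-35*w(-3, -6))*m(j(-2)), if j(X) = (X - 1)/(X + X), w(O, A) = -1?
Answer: 245/3 ≈ 81.667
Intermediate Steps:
j(X) = (-1 + X)/(2*X) (j(X) = (-1 + X)/((2*X)) = (-1 + X)*(1/(2*X)) = (-1 + X)/(2*X))
m(B) = 7/(4*B) (m(B) = (7/B)/4 = 7/(4*B))
(-35*w(-3, -6))*m(j(-2)) = (-35*(-1))*(7/(4*(((½)*(-1 - 2)/(-2))))) = 35*(7/(4*(((½)*(-½)*(-3))))) = 35*(7/(4*(¾))) = 35*((7/4)*(4/3)) = 35*(7/3) = 245/3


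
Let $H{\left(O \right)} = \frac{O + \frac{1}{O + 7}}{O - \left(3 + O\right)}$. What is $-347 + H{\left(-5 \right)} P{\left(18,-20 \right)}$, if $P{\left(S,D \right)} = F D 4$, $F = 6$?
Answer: $-1067$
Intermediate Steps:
$P{\left(S,D \right)} = 24 D$ ($P{\left(S,D \right)} = 6 D 4 = 24 D$)
$H{\left(O \right)} = - \frac{O}{3} - \frac{1}{3 \left(7 + O\right)}$ ($H{\left(O \right)} = \frac{O + \frac{1}{7 + O}}{-3} = \left(O + \frac{1}{7 + O}\right) \left(- \frac{1}{3}\right) = - \frac{O}{3} - \frac{1}{3 \left(7 + O\right)}$)
$-347 + H{\left(-5 \right)} P{\left(18,-20 \right)} = -347 + \frac{-1 - \left(-5\right)^{2} - -35}{3 \left(7 - 5\right)} 24 \left(-20\right) = -347 + \frac{-1 - 25 + 35}{3 \cdot 2} \left(-480\right) = -347 + \frac{1}{3} \cdot \frac{1}{2} \left(-1 - 25 + 35\right) \left(-480\right) = -347 + \frac{1}{3} \cdot \frac{1}{2} \cdot 9 \left(-480\right) = -347 + \frac{3}{2} \left(-480\right) = -347 - 720 = -1067$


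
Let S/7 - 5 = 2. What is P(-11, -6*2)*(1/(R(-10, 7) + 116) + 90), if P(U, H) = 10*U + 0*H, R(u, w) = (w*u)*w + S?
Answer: -643478/65 ≈ -9899.7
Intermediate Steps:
S = 49 (S = 35 + 7*2 = 35 + 14 = 49)
R(u, w) = 49 + u*w² (R(u, w) = (w*u)*w + 49 = (u*w)*w + 49 = u*w² + 49 = 49 + u*w²)
P(U, H) = 10*U (P(U, H) = 10*U + 0 = 10*U)
P(-11, -6*2)*(1/(R(-10, 7) + 116) + 90) = (10*(-11))*(1/((49 - 10*7²) + 116) + 90) = -110*(1/((49 - 10*49) + 116) + 90) = -110*(1/((49 - 490) + 116) + 90) = -110*(1/(-441 + 116) + 90) = -110*(1/(-325) + 90) = -110*(-1/325 + 90) = -110*29249/325 = -643478/65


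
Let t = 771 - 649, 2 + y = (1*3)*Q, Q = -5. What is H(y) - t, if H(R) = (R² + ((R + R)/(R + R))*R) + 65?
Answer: 215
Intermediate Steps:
y = -17 (y = -2 + (1*3)*(-5) = -2 + 3*(-5) = -2 - 15 = -17)
H(R) = 65 + R + R² (H(R) = (R² + ((2*R)/((2*R)))*R) + 65 = (R² + ((2*R)*(1/(2*R)))*R) + 65 = (R² + 1*R) + 65 = (R² + R) + 65 = (R + R²) + 65 = 65 + R + R²)
t = 122
H(y) - t = (65 - 17 + (-17)²) - 1*122 = (65 - 17 + 289) - 122 = 337 - 122 = 215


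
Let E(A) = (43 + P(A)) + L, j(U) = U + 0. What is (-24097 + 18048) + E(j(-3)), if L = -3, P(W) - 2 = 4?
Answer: -6003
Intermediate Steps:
P(W) = 6 (P(W) = 2 + 4 = 6)
j(U) = U
E(A) = 46 (E(A) = (43 + 6) - 3 = 49 - 3 = 46)
(-24097 + 18048) + E(j(-3)) = (-24097 + 18048) + 46 = -6049 + 46 = -6003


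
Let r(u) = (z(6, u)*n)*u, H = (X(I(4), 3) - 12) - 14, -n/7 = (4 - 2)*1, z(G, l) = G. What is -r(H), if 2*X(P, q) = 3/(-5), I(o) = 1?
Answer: -11046/5 ≈ -2209.2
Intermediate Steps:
X(P, q) = -3/10 (X(P, q) = (3/(-5))/2 = (3*(-⅕))/2 = (½)*(-⅗) = -3/10)
n = -14 (n = -7*(4 - 2) = -14 ≈ -14.000)
H = -263/10 (H = (-3/10 - 12) - 14 = -123/10 - 14 = -263/10 ≈ -26.300)
r(u) = -84*u (r(u) = (6*(-14))*u = -84*u)
-r(H) = -(-84)*(-263)/10 = -1*11046/5 = -11046/5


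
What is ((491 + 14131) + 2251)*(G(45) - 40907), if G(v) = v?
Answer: -689464526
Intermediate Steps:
((491 + 14131) + 2251)*(G(45) - 40907) = ((491 + 14131) + 2251)*(45 - 40907) = (14622 + 2251)*(-40862) = 16873*(-40862) = -689464526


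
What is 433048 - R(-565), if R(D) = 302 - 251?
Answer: 432997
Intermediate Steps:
R(D) = 51
433048 - R(-565) = 433048 - 1*51 = 433048 - 51 = 432997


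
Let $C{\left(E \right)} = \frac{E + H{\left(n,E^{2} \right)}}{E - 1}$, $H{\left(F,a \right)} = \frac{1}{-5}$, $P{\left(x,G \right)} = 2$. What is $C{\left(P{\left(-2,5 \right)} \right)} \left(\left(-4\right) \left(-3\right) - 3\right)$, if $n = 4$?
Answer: $\frac{81}{5} \approx 16.2$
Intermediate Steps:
$H{\left(F,a \right)} = - \frac{1}{5}$
$C{\left(E \right)} = \frac{- \frac{1}{5} + E}{-1 + E}$ ($C{\left(E \right)} = \frac{E - \frac{1}{5}}{E - 1} = \frac{- \frac{1}{5} + E}{-1 + E}$)
$C{\left(P{\left(-2,5 \right)} \right)} \left(\left(-4\right) \left(-3\right) - 3\right) = \frac{- \frac{1}{5} + 2}{-1 + 2} \left(\left(-4\right) \left(-3\right) - 3\right) = 1^{-1} \cdot \frac{9}{5} \left(12 - 3\right) = 1 \cdot \frac{9}{5} \cdot 9 = \frac{9}{5} \cdot 9 = \frac{81}{5}$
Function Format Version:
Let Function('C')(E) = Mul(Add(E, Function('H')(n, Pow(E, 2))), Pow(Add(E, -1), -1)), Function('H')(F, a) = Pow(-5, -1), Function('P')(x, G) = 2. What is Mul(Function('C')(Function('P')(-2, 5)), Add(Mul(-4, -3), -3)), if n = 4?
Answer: Rational(81, 5) ≈ 16.200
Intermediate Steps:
Function('H')(F, a) = Rational(-1, 5)
Function('C')(E) = Mul(Pow(Add(-1, E), -1), Add(Rational(-1, 5), E)) (Function('C')(E) = Mul(Add(E, Rational(-1, 5)), Pow(Add(E, -1), -1)) = Mul(Add(Rational(-1, 5), E), Pow(Add(-1, E), -1)) = Mul(Pow(Add(-1, E), -1), Add(Rational(-1, 5), E)))
Mul(Function('C')(Function('P')(-2, 5)), Add(Mul(-4, -3), -3)) = Mul(Mul(Pow(Add(-1, 2), -1), Add(Rational(-1, 5), 2)), Add(Mul(-4, -3), -3)) = Mul(Mul(Pow(1, -1), Rational(9, 5)), Add(12, -3)) = Mul(Mul(1, Rational(9, 5)), 9) = Mul(Rational(9, 5), 9) = Rational(81, 5)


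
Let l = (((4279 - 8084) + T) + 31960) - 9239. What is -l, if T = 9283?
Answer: -28199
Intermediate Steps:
l = 28199 (l = (((4279 - 8084) + 9283) + 31960) - 9239 = ((-3805 + 9283) + 31960) - 9239 = (5478 + 31960) - 9239 = 37438 - 9239 = 28199)
-l = -1*28199 = -28199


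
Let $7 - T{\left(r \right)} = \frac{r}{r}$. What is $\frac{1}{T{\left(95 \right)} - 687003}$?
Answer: $- \frac{1}{686997} \approx -1.4556 \cdot 10^{-6}$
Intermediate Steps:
$T{\left(r \right)} = 6$ ($T{\left(r \right)} = 7 - \frac{r}{r} = 7 - 1 = 6$)
$\frac{1}{T{\left(95 \right)} - 687003} = \frac{1}{6 - 687003} = \frac{1}{-686997} = - \frac{1}{686997}$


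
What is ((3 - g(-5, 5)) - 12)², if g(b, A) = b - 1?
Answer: 9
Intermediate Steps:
g(b, A) = -1 + b
((3 - g(-5, 5)) - 12)² = ((3 - (-1 - 5)) - 12)² = ((3 - 1*(-6)) - 12)² = ((3 + 6) - 12)² = (9 - 12)² = (-3)² = 9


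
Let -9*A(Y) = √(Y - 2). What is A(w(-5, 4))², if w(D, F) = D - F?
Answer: -11/81 ≈ -0.13580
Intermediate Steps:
A(Y) = -√(-2 + Y)/9 (A(Y) = -√(Y - 2)/9 = -√(-2 + Y)/9)
A(w(-5, 4))² = (-√(-2 + (-5 - 1*4))/9)² = (-√(-2 + (-5 - 4))/9)² = (-√(-2 - 9)/9)² = (-I*√11/9)² = -11/81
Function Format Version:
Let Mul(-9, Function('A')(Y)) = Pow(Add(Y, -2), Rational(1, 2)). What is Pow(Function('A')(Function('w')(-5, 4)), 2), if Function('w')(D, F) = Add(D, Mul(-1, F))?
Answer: Rational(-11, 81) ≈ -0.13580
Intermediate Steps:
Function('A')(Y) = Mul(Rational(-1, 9), Pow(Add(-2, Y), Rational(1, 2))) (Function('A')(Y) = Mul(Rational(-1, 9), Pow(Add(Y, -2), Rational(1, 2))) = Mul(Rational(-1, 9), Pow(Add(-2, Y), Rational(1, 2))))
Pow(Function('A')(Function('w')(-5, 4)), 2) = Pow(Mul(Rational(-1, 9), Pow(Add(-2, Add(-5, Mul(-1, 4))), Rational(1, 2))), 2) = Pow(Mul(Rational(-1, 9), Pow(Add(-2, Add(-5, -4)), Rational(1, 2))), 2) = Pow(Mul(Rational(-1, 9), Pow(Add(-2, -9), Rational(1, 2))), 2) = Pow(Mul(Rational(-1, 9), Pow(-11, Rational(1, 2))), 2) = Pow(Mul(Rational(-1, 9), Mul(I, Pow(11, Rational(1, 2)))), 2) = Pow(Mul(Rational(-1, 9), I, Pow(11, Rational(1, 2))), 2) = Rational(-11, 81)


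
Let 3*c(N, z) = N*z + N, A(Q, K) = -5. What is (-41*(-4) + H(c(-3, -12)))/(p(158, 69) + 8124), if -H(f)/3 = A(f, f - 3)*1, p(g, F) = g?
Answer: 179/8282 ≈ 0.021613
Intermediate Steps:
c(N, z) = N/3 + N*z/3 (c(N, z) = (N*z + N)/3 = (N + N*z)/3 = N/3 + N*z/3)
H(f) = 15 (H(f) = -(-15) = -3*(-5) = 15)
(-41*(-4) + H(c(-3, -12)))/(p(158, 69) + 8124) = (-41*(-4) + 15)/(158 + 8124) = (164 + 15)/8282 = 179*(1/8282) = 179/8282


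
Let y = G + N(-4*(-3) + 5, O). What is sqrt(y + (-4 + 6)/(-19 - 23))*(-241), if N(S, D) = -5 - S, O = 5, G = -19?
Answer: -241*I*sqrt(18102)/21 ≈ -1544.0*I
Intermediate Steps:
y = -41 (y = -19 + (-5 - (-4*(-3) + 5)) = -19 + (-5 - (12 + 5)) = -19 + (-5 - 1*17) = -19 + (-5 - 17) = -19 - 22 = -41)
sqrt(y + (-4 + 6)/(-19 - 23))*(-241) = sqrt(-41 + (-4 + 6)/(-19 - 23))*(-241) = sqrt(-41 + 2/(-42))*(-241) = sqrt(-41 + 2*(-1/42))*(-241) = sqrt(-41 - 1/21)*(-241) = sqrt(-862/21)*(-241) = (I*sqrt(18102)/21)*(-241) = -241*I*sqrt(18102)/21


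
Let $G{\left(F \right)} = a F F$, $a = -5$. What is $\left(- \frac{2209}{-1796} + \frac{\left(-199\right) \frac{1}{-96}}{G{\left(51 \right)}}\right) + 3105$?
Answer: $\frac{1741251533329}{560567520} \approx 3106.2$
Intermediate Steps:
$G{\left(F \right)} = - 5 F^{2}$ ($G{\left(F \right)} = - 5 F F = - 5 F^{2}$)
$\left(- \frac{2209}{-1796} + \frac{\left(-199\right) \frac{1}{-96}}{G{\left(51 \right)}}\right) + 3105 = \left(- \frac{2209}{-1796} + \frac{\left(-199\right) \frac{1}{-96}}{\left(-5\right) 51^{2}}\right) + 3105 = \left(\left(-2209\right) \left(- \frac{1}{1796}\right) + \frac{\left(-199\right) \left(- \frac{1}{96}\right)}{\left(-5\right) 2601}\right) + 3105 = \left(\frac{2209}{1796} + \frac{199}{96 \left(-13005\right)}\right) + 3105 = \left(\frac{2209}{1796} + \frac{199}{96} \left(- \frac{1}{13005}\right)\right) + 3105 = \left(\frac{2209}{1796} - \frac{199}{1248480}\right) + 3105 = \frac{689383729}{560567520} + 3105 = \frac{1741251533329}{560567520}$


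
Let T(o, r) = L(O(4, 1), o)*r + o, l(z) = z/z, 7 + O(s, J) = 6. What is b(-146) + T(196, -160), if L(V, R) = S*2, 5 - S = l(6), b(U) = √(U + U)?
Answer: -1084 + 2*I*√73 ≈ -1084.0 + 17.088*I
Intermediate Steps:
O(s, J) = -1 (O(s, J) = -7 + 6 = -1)
b(U) = √2*√U (b(U) = √(2*U) = √2*√U)
l(z) = 1
S = 4 (S = 5 - 1*1 = 5 - 1 = 4)
L(V, R) = 8 (L(V, R) = 4*2 = 8)
T(o, r) = o + 8*r (T(o, r) = 8*r + o = o + 8*r)
b(-146) + T(196, -160) = √2*√(-146) + (196 + 8*(-160)) = √2*(I*√146) + (196 - 1280) = 2*I*√73 - 1084 = -1084 + 2*I*√73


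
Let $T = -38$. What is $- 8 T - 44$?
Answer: $260$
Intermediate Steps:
$- 8 T - 44 = \left(-8\right) \left(-38\right) - 44 = 304 - 44 = 260$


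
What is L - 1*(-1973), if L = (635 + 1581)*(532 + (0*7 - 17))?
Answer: 1143213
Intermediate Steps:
L = 1141240 (L = 2216*(532 + (0 - 17)) = 2216*(532 - 17) = 2216*515 = 1141240)
L - 1*(-1973) = 1141240 - 1*(-1973) = 1141240 + 1973 = 1143213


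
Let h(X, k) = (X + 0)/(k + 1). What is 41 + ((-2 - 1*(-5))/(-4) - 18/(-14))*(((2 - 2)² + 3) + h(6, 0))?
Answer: 1283/28 ≈ 45.821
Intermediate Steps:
h(X, k) = X/(1 + k)
41 + ((-2 - 1*(-5))/(-4) - 18/(-14))*(((2 - 2)² + 3) + h(6, 0)) = 41 + ((-2 - 1*(-5))/(-4) - 18/(-14))*(((2 - 2)² + 3) + 6/(1 + 0)) = 41 + ((-2 + 5)*(-¼) - 18*(-1/14))*((0² + 3) + 6/1) = 41 + (3*(-¼) + 9/7)*((0 + 3) + 6*1) = 41 + (-¾ + 9/7)*(3 + 6) = 41 + (15/28)*9 = 41 + 135/28 = 1283/28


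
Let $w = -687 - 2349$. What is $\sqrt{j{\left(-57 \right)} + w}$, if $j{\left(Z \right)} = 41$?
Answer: $i \sqrt{2995} \approx 54.727 i$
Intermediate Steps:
$w = -3036$ ($w = -687 - 2349 = -3036$)
$\sqrt{j{\left(-57 \right)} + w} = \sqrt{41 - 3036} = \sqrt{-2995} = i \sqrt{2995}$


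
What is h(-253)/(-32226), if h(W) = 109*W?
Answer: 27577/32226 ≈ 0.85574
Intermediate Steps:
h(-253)/(-32226) = (109*(-253))/(-32226) = -27577*(-1/32226) = 27577/32226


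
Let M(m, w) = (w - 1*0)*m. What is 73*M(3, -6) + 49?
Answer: -1265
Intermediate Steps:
M(m, w) = m*w (M(m, w) = (w + 0)*m = w*m = m*w)
73*M(3, -6) + 49 = 73*(3*(-6)) + 49 = 73*(-18) + 49 = -1314 + 49 = -1265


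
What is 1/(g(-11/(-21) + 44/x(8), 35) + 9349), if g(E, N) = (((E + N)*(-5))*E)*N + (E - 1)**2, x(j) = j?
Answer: -49/1659713 ≈ -2.9523e-5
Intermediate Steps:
g(E, N) = (-1 + E)**2 + E*N*(-5*E - 5*N) (g(E, N) = ((-5*E - 5*N)*E)*N + (-1 + E)**2 = (E*(-5*E - 5*N))*N + (-1 + E)**2 = E*N*(-5*E - 5*N) + (-1 + E)**2 = (-1 + E)**2 + E*N*(-5*E - 5*N))
1/(g(-11/(-21) + 44/x(8), 35) + 9349) = 1/(((-1 + (-11/(-21) + 44/8))**2 - 5*(-11/(-21) + 44/8)*35**2 - 5*35*(-11/(-21) + 44/8)**2) + 9349) = 1/(((-1 + (-11*(-1/21) + 44*(1/8)))**2 - 5*(-11*(-1/21) + 44*(1/8))*1225 - 5*35*(-11*(-1/21) + 44*(1/8))**2) + 9349) = 1/(((-1 + (11/21 + 11/2))**2 - 5*(11/21 + 11/2)*1225 - 5*35*(11/21 + 11/2)**2) + 9349) = 1/(((-1 + 253/42)**2 - 5*253/42*1225 - 5*35*(253/42)**2) + 9349) = 1/(((211/42)**2 - 221375/6 - 5*35*64009/1764) + 9349) = 1/((44521/1764 - 221375/6 - 1600225/252) + 9349) = 1/(-2117814/49 + 9349) = 1/(-1659713/49) = -49/1659713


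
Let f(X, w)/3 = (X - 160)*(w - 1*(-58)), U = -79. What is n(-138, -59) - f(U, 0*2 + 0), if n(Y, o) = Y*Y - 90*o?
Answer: 65940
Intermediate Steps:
n(Y, o) = Y**2 - 90*o
f(X, w) = 3*(-160 + X)*(58 + w) (f(X, w) = 3*((X - 160)*(w - 1*(-58))) = 3*((-160 + X)*(w + 58)) = 3*((-160 + X)*(58 + w)) = 3*(-160 + X)*(58 + w))
n(-138, -59) - f(U, 0*2 + 0) = ((-138)**2 - 90*(-59)) - (-27840 - 480*(0*2 + 0) + 174*(-79) + 3*(-79)*(0*2 + 0)) = (19044 + 5310) - (-27840 - 480*(0 + 0) - 13746 + 3*(-79)*(0 + 0)) = 24354 - (-27840 - 480*0 - 13746 + 3*(-79)*0) = 24354 - (-27840 + 0 - 13746 + 0) = 24354 - 1*(-41586) = 24354 + 41586 = 65940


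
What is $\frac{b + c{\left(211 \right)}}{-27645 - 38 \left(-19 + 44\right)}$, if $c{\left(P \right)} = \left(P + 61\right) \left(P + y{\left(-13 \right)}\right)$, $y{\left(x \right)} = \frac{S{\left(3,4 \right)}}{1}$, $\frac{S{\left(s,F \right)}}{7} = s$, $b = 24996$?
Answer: $- \frac{17620}{5719} \approx -3.081$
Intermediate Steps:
$S{\left(s,F \right)} = 7 s$
$y{\left(x \right)} = 21$ ($y{\left(x \right)} = \frac{7 \cdot 3}{1} = 21 \cdot 1 = 21$)
$c{\left(P \right)} = \left(21 + P\right) \left(61 + P\right)$ ($c{\left(P \right)} = \left(P + 61\right) \left(P + 21\right) = \left(61 + P\right) \left(21 + P\right) = \left(21 + P\right) \left(61 + P\right)$)
$\frac{b + c{\left(211 \right)}}{-27645 - 38 \left(-19 + 44\right)} = \frac{24996 + \left(1281 + 211^{2} + 82 \cdot 211\right)}{-27645 - 38 \left(-19 + 44\right)} = \frac{24996 + \left(1281 + 44521 + 17302\right)}{-27645 - 950} = \frac{24996 + 63104}{-27645 - 950} = \frac{88100}{-28595} = 88100 \left(- \frac{1}{28595}\right) = - \frac{17620}{5719}$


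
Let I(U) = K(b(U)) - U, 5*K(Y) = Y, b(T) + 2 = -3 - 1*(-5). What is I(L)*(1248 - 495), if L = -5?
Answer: 3765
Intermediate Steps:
b(T) = 0 (b(T) = -2 + (-3 - 1*(-5)) = -2 + (-3 + 5) = -2 + 2 = 0)
K(Y) = Y/5
I(U) = -U (I(U) = (⅕)*0 - U = 0 - U = -U)
I(L)*(1248 - 495) = (-1*(-5))*(1248 - 495) = 5*753 = 3765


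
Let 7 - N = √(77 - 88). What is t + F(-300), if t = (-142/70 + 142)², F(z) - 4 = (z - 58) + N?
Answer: 23575126/1225 - I*√11 ≈ 19245.0 - 3.3166*I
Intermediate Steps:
N = 7 - I*√11 (N = 7 - √(77 - 88) = 7 - √(-11) = 7 - I*√11 ≈ 7.0 - 3.3166*I)
F(z) = -47 + z - I*√11 (F(z) = 4 + ((z - 58) + (7 - I*√11)) = 4 + ((-58 + z) + (7 - I*√11)) = 4 + (-51 + z - I*√11) = -47 + z - I*√11)
t = 24000201/1225 (t = (-142*1/70 + 142)² = (-71/35 + 142)² = (4899/35)² = 24000201/1225 ≈ 19592.)
t + F(-300) = 24000201/1225 + (-47 - 300 - I*√11) = 24000201/1225 + (-347 - I*√11) = 23575126/1225 - I*√11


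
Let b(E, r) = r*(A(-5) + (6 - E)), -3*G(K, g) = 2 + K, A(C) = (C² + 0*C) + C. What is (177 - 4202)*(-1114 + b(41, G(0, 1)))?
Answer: 4443600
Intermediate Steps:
A(C) = C + C² (A(C) = (C² + 0) + C = C² + C = C + C²)
G(K, g) = -⅔ - K/3 (G(K, g) = -(2 + K)/3 = -⅔ - K/3)
b(E, r) = r*(26 - E) (b(E, r) = r*(-5*(1 - 5) + (6 - E)) = r*(-5*(-4) + (6 - E)) = r*(20 + (6 - E)) = r*(26 - E))
(177 - 4202)*(-1114 + b(41, G(0, 1))) = (177 - 4202)*(-1114 + (-⅔ - ⅓*0)*(26 - 1*41)) = -4025*(-1114 + (-⅔ + 0)*(26 - 41)) = -4025*(-1114 - ⅔*(-15)) = -4025*(-1114 + 10) = -4025*(-1104) = 4443600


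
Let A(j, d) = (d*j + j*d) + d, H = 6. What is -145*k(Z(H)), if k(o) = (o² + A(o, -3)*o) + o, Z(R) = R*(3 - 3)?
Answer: 0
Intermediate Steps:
A(j, d) = d + 2*d*j (A(j, d) = (d*j + d*j) + d = 2*d*j + d = d + 2*d*j)
Z(R) = 0 (Z(R) = R*0 = 0)
k(o) = o + o² + o*(-3 - 6*o) (k(o) = (o² + (-3*(1 + 2*o))*o) + o = (o² + (-3 - 6*o)*o) + o = (o² + o*(-3 - 6*o)) + o = o + o² + o*(-3 - 6*o))
-145*k(Z(H)) = -0*(-2 - 5*0) = -0*(-2 + 0) = -0*(-2) = -145*0 = 0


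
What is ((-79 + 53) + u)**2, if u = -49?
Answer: 5625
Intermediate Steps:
((-79 + 53) + u)**2 = ((-79 + 53) - 49)**2 = (-26 - 49)**2 = (-75)**2 = 5625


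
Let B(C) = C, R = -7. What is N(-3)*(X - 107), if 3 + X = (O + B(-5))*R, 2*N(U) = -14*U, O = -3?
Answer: -1134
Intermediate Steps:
N(U) = -7*U (N(U) = (-14*U)/2 = -7*U)
X = 53 (X = -3 + (-3 - 5)*(-7) = -3 - 8*(-7) = -3 + 56 = 53)
N(-3)*(X - 107) = (-7*(-3))*(53 - 107) = 21*(-54) = -1134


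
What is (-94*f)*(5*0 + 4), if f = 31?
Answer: -11656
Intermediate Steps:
(-94*f)*(5*0 + 4) = (-94*31)*(5*0 + 4) = -2914*(0 + 4) = -2914*4 = -11656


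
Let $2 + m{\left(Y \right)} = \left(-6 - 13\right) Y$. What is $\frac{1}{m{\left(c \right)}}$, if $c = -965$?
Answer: $\frac{1}{18333} \approx 5.4546 \cdot 10^{-5}$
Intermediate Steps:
$m{\left(Y \right)} = -2 - 19 Y$ ($m{\left(Y \right)} = -2 + \left(-6 - 13\right) Y = -2 - 19 Y$)
$\frac{1}{m{\left(c \right)}} = \frac{1}{-2 - -18335} = \frac{1}{-2 + 18335} = \frac{1}{18333}$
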